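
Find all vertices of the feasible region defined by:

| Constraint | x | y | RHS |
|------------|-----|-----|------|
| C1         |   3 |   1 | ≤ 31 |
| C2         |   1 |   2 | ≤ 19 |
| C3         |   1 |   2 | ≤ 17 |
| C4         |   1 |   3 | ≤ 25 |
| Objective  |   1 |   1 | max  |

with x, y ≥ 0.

(0, 0), (10.33, 0), (9, 4), (1, 8), (0, 8.333)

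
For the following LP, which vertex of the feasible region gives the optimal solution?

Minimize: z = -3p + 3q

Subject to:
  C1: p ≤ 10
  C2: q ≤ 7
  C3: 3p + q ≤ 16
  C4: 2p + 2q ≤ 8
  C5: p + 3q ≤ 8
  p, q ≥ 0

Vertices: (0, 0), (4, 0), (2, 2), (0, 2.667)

Evaluate the objective at each vertex of the feasible region:
  z(0, 0) = 0
  z(4, 0) = -12  ←
  z(2, 2) = 0
  z(0, 2.667) = 8
The minimum is at p = 4, q = 0.

(4, 0)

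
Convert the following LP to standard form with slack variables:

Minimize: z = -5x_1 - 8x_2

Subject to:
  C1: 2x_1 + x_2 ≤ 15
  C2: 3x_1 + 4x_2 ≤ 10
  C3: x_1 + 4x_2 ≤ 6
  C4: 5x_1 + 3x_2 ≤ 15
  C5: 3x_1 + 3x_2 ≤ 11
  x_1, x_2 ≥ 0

min z = -5x_1 - 8x_2

s.t.
  2x_1 + x_2 + s1 = 15
  3x_1 + 4x_2 + s2 = 10
  x_1 + 4x_2 + s3 = 6
  5x_1 + 3x_2 + s4 = 15
  3x_1 + 3x_2 + s5 = 11
  x_1, x_2, s1, s2, s3, s4, s5 ≥ 0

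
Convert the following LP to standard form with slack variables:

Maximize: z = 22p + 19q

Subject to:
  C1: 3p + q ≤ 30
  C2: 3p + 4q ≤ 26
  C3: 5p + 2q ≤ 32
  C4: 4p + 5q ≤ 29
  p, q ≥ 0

max z = 22p + 19q

s.t.
  3p + q + s1 = 30
  3p + 4q + s2 = 26
  5p + 2q + s3 = 32
  4p + 5q + s4 = 29
  p, q, s1, s2, s3, s4 ≥ 0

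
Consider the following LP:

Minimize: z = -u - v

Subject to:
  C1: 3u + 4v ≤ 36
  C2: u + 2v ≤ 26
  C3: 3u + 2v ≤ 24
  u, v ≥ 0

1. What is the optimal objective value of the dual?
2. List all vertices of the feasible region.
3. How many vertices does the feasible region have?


1. -10
2. (0, 0), (8, 0), (4, 6), (0, 9)
3. 4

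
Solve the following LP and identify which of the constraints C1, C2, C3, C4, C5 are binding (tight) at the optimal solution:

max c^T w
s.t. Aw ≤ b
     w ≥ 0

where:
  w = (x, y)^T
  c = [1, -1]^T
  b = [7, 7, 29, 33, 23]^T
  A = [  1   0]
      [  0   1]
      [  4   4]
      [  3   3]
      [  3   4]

At x = 7, y = 0, compute slack b - a·x for each constraint:
  C1: 7 − 7 = 0  (binding)
  C2: 7 − 0 = 7  (slack)
  C3: 29 − 28 = 1  (slack)
  C4: 33 − 21 = 12  (slack)
  C5: 23 − 21 = 2  (slack)

Optimal: x = 7, y = 0
Binding: C1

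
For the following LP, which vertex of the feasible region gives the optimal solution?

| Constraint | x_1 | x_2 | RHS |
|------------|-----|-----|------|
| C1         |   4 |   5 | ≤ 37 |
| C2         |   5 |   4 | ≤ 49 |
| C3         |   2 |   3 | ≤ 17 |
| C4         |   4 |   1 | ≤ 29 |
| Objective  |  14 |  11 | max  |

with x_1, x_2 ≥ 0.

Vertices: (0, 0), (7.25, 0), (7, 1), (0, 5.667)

Evaluate the objective at each vertex of the feasible region:
  z(0, 0) = 0
  z(7.25, 0) = 101.5
  z(7, 1) = 109  ←
  z(0, 5.667) = 62.33
The maximum is at x_1 = 7, x_2 = 1.

(7, 1)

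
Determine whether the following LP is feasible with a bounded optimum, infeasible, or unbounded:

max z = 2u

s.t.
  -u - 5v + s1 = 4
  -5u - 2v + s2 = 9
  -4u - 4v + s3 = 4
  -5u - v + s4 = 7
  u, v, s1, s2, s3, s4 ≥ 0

Unbounded (objective can increase without bound)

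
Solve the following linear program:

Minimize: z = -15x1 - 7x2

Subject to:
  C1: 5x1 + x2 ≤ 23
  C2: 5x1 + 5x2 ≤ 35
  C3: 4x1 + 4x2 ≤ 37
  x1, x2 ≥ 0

Evaluate the objective at each vertex of the feasible region:
  z(0, 0) = 0
  z(4.6, 0) = -69
  z(4, 3) = -81  ←
  z(0, 7) = -49
The minimum is at x1 = 4, x2 = 3.

x1 = 4, x2 = 3, z = -81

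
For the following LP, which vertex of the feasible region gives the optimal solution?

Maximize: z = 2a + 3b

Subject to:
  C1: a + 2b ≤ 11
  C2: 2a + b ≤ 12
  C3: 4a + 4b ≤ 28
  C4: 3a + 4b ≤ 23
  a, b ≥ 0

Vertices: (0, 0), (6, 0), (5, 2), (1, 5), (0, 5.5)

Evaluate the objective at each vertex of the feasible region:
  z(0, 0) = 0
  z(6, 0) = 12
  z(5, 2) = 16
  z(1, 5) = 17  ←
  z(0, 5.5) = 16.5
The maximum is at a = 1, b = 5.

(1, 5)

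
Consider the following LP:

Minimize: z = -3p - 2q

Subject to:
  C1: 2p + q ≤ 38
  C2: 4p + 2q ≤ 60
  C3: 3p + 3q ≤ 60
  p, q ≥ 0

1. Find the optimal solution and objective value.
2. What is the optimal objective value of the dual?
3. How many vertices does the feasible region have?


1. p = 10, q = 10, z = -50
2. -50
3. 4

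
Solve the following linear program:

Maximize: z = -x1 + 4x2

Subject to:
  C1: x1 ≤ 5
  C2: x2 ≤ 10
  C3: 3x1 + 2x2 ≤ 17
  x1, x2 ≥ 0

Evaluate the objective at each vertex of the feasible region:
  z(0, 0) = 0
  z(5, 0) = -5
  z(5, 1) = -1
  z(0, 8.5) = 34  ←
The maximum is at x1 = 0, x2 = 8.5.

x1 = 0, x2 = 8.5, z = 34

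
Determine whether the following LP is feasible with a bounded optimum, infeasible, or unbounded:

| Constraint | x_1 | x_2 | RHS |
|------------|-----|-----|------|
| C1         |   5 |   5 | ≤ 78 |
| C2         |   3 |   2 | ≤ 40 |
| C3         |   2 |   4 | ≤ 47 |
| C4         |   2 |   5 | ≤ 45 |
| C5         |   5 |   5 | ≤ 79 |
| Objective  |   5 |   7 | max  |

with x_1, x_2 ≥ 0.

Feasible with a bounded optimal solution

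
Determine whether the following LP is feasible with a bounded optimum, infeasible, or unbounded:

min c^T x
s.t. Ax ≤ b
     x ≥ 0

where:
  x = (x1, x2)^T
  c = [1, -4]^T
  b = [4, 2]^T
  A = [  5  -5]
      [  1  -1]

Unbounded (objective can decrease without bound)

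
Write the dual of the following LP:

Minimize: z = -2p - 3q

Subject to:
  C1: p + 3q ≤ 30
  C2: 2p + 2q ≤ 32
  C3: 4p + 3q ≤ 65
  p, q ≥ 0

Primal min cᵀx s.t. Ax ≤ b, x ≥ 0  →  Dual max −bᵀy s.t. Aᵀy ≥ −c, y ≥ 0.

Maximize: z = -30y1 - 32y2 - 65y3

Subject to:
  y1 + 2y2 + 4y3 ≥ 2
  3y1 + 2y2 + 3y3 ≥ 3
  y1, y2, y3 ≥ 0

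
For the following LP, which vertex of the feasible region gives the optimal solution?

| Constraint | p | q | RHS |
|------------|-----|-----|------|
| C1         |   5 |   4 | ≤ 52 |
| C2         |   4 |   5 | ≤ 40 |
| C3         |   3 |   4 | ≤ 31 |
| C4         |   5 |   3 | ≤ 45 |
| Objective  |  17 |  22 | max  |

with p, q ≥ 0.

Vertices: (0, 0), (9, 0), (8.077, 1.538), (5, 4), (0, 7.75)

Evaluate the objective at each vertex of the feasible region:
  z(0, 0) = 0
  z(9, 0) = 153
  z(8.077, 1.538) = 171.2
  z(5, 4) = 173  ←
  z(0, 7.75) = 170.5
The maximum is at p = 5, q = 4.

(5, 4)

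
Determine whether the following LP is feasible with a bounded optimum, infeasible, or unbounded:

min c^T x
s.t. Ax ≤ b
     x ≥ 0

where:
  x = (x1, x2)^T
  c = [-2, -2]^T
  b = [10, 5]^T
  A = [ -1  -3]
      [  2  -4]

Unbounded (objective can decrease without bound)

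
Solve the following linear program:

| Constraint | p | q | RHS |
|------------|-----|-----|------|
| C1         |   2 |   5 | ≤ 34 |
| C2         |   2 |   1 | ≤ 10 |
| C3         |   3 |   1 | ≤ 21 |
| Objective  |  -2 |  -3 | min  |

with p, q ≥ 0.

Evaluate the objective at each vertex of the feasible region:
  z(0, 0) = 0
  z(5, 0) = -10
  z(2, 6) = -22  ←
  z(0, 6.8) = -20.4
The minimum is at p = 2, q = 6.

p = 2, q = 6, z = -22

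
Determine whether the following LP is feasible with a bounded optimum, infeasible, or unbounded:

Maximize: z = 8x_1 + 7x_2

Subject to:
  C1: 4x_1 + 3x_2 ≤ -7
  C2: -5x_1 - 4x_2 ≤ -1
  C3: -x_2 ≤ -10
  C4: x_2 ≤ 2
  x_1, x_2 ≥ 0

Infeasible (no feasible solution exists)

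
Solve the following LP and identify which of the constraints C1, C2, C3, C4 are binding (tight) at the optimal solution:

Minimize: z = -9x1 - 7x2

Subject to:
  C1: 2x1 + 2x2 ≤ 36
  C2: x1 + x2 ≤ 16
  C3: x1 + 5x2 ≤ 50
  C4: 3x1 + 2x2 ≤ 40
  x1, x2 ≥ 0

At x1 = 8, x2 = 8, compute slack b - a·x for each constraint:
  C1: 36 − 32 = 4  (slack)
  C2: 16 − 16 = 0  (binding)
  C3: 50 − 48 = 2  (slack)
  C4: 40 − 40 = 0  (binding)

Optimal: x1 = 8, x2 = 8
Binding: C2, C4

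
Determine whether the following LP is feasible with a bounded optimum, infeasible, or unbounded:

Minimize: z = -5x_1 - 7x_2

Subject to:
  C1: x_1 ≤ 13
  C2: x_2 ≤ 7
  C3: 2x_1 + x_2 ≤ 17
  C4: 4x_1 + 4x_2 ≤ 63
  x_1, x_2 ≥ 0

Feasible with a bounded optimal solution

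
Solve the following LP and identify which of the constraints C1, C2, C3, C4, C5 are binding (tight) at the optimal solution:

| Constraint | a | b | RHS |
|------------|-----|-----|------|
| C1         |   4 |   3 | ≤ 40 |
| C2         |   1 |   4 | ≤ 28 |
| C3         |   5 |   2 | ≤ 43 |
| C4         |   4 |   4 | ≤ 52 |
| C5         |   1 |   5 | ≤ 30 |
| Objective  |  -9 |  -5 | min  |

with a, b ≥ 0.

At a = 7, b = 4, compute slack b - a·x for each constraint:
  C1: 40 − 40 = 0  (binding)
  C2: 28 − 23 = 5  (slack)
  C3: 43 − 43 = 0  (binding)
  C4: 52 − 44 = 8  (slack)
  C5: 30 − 27 = 3  (slack)

Optimal: a = 7, b = 4
Binding: C1, C3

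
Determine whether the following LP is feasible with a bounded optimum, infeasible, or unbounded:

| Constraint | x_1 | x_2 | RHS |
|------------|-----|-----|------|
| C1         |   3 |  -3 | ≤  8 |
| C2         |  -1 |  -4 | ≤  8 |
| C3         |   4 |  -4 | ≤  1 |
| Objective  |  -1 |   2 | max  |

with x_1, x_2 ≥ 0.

Unbounded (objective can increase without bound)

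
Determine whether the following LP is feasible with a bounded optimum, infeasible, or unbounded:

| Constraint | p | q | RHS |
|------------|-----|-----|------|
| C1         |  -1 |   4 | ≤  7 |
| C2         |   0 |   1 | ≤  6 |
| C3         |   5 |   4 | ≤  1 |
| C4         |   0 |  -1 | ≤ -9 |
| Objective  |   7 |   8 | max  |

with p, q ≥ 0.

Infeasible (no feasible solution exists)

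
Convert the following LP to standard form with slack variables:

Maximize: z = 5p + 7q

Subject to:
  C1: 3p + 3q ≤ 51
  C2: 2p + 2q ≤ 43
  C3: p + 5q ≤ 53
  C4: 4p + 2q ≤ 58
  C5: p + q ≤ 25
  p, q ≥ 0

max z = 5p + 7q

s.t.
  3p + 3q + s1 = 51
  2p + 2q + s2 = 43
  p + 5q + s3 = 53
  4p + 2q + s4 = 58
  p + q + s5 = 25
  p, q, s1, s2, s3, s4, s5 ≥ 0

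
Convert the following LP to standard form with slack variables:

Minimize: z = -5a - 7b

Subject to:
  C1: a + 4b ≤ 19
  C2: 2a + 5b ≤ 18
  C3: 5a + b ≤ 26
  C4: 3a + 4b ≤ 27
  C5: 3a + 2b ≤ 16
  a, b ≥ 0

min z = -5a - 7b

s.t.
  a + 4b + s1 = 19
  2a + 5b + s2 = 18
  5a + b + s3 = 26
  3a + 4b + s4 = 27
  3a + 2b + s5 = 16
  a, b, s1, s2, s3, s4, s5 ≥ 0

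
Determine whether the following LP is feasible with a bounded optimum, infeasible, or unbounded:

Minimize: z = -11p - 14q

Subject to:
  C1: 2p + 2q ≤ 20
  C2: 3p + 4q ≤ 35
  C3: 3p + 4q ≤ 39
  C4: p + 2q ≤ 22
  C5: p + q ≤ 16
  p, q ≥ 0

Feasible with a bounded optimal solution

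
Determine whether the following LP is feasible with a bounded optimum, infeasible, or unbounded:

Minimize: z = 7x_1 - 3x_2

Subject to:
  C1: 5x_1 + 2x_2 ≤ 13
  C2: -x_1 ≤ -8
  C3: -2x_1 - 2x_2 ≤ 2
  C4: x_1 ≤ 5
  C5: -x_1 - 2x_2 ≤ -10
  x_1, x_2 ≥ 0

Infeasible (no feasible solution exists)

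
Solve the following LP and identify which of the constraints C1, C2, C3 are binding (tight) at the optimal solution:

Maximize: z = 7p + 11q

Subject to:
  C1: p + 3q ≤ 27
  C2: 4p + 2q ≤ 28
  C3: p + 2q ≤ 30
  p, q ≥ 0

At p = 3, q = 8, compute slack b - a·x for each constraint:
  C1: 27 − 27 = 0  (binding)
  C2: 28 − 28 = 0  (binding)
  C3: 30 − 19 = 11  (slack)

Optimal: p = 3, q = 8
Binding: C1, C2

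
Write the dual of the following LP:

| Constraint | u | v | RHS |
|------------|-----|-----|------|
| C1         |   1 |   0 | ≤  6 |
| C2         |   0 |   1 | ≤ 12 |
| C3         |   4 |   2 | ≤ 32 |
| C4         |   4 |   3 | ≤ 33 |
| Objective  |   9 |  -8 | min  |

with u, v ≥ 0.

Primal min cᵀx s.t. Ax ≤ b, x ≥ 0  →  Dual max −bᵀy s.t. Aᵀy ≥ −c, y ≥ 0.

Maximize: z = -6y1 - 12y2 - 32y3 - 33y4

Subject to:
  y1 + 4y3 + 4y4 ≥ -9
  y2 + 2y3 + 3y4 ≥ 8
  y1, y2, y3, y4 ≥ 0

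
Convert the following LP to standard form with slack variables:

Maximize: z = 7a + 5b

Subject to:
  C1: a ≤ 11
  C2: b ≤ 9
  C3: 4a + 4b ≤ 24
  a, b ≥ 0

max z = 7a + 5b

s.t.
  a + s1 = 11
  b + s2 = 9
  4a + 4b + s3 = 24
  a, b, s1, s2, s3 ≥ 0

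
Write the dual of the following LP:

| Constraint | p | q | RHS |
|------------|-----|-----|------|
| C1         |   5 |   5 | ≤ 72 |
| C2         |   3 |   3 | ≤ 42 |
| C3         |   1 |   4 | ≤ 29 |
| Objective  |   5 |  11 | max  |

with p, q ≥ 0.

Primal max cᵀx s.t. Ax ≤ b, x ≥ 0  →  Dual min bᵀy s.t. Aᵀy ≥ c, y ≥ 0.

Minimize: z = 72y1 + 42y2 + 29y3

Subject to:
  5y1 + 3y2 + y3 ≥ 5
  5y1 + 3y2 + 4y3 ≥ 11
  y1, y2, y3 ≥ 0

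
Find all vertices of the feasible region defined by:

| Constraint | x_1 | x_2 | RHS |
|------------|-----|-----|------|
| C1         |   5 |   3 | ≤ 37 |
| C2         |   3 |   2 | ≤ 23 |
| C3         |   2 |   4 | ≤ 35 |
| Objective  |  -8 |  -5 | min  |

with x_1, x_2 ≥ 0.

(0, 0), (7.4, 0), (5, 4), (2.75, 7.375), (0, 8.75)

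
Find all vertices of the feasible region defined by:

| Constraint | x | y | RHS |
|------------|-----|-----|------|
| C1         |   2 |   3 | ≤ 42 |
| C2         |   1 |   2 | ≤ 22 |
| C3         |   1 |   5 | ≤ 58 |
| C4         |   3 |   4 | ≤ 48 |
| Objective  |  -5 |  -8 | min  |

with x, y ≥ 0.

(0, 0), (16, 0), (4, 9), (0, 11)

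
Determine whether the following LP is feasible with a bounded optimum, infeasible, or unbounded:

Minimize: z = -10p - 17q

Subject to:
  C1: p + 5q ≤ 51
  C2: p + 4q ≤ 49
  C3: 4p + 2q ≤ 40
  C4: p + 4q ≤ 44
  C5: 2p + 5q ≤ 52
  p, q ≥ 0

Feasible with a bounded optimal solution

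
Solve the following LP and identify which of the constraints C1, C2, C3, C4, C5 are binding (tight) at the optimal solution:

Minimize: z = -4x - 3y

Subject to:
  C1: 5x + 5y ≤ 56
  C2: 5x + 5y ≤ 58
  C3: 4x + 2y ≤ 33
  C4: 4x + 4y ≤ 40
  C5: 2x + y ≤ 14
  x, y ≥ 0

At x = 4, y = 6, compute slack b - a·x for each constraint:
  C1: 56 − 50 = 6  (slack)
  C2: 58 − 50 = 8  (slack)
  C3: 33 − 28 = 5  (slack)
  C4: 40 − 40 = 0  (binding)
  C5: 14 − 14 = 0  (binding)

Optimal: x = 4, y = 6
Binding: C4, C5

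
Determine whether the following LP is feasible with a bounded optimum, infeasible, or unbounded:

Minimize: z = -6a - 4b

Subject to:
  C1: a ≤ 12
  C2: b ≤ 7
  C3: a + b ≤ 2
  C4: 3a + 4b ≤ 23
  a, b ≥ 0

Feasible with a bounded optimal solution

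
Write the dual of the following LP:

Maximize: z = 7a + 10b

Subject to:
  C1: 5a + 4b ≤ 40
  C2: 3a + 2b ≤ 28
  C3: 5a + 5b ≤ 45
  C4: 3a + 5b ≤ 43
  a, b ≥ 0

Primal max cᵀx s.t. Ax ≤ b, x ≥ 0  →  Dual min bᵀy s.t. Aᵀy ≥ c, y ≥ 0.

Minimize: z = 40y1 + 28y2 + 45y3 + 43y4

Subject to:
  5y1 + 3y2 + 5y3 + 3y4 ≥ 7
  4y1 + 2y2 + 5y3 + 5y4 ≥ 10
  y1, y2, y3, y4 ≥ 0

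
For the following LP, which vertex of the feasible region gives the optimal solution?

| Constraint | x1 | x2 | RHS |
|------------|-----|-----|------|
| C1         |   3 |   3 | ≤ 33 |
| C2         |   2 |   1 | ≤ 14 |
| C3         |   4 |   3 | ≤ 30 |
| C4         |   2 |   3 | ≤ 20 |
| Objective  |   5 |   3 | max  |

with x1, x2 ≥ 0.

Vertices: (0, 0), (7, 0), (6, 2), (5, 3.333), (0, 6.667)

Evaluate the objective at each vertex of the feasible region:
  z(0, 0) = 0
  z(7, 0) = 35
  z(6, 2) = 36  ←
  z(5, 3.333) = 35
  z(0, 6.667) = 20
The maximum is at x1 = 6, x2 = 2.

(6, 2)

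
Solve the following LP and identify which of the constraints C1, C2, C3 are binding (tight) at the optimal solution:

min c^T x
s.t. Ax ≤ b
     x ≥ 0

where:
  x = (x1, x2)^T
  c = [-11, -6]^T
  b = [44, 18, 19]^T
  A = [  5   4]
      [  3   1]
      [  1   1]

At x1 = 4, x2 = 6, compute slack b - a·x for each constraint:
  C1: 44 − 44 = 0  (binding)
  C2: 18 − 18 = 0  (binding)
  C3: 19 − 10 = 9  (slack)

Optimal: x1 = 4, x2 = 6
Binding: C1, C2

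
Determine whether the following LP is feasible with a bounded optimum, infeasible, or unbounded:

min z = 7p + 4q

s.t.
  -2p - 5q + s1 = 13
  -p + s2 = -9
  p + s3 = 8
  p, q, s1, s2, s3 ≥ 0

Infeasible (no feasible solution exists)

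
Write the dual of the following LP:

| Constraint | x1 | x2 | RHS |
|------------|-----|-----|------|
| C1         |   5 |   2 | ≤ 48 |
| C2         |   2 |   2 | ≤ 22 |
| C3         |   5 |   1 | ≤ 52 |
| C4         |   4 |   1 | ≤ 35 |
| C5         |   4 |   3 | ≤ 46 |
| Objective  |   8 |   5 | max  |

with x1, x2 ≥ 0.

Primal max cᵀx s.t. Ax ≤ b, x ≥ 0  →  Dual min bᵀy s.t. Aᵀy ≥ c, y ≥ 0.

Minimize: z = 48y1 + 22y2 + 52y3 + 35y4 + 46y5

Subject to:
  5y1 + 2y2 + 5y3 + 4y4 + 4y5 ≥ 8
  2y1 + 2y2 + y3 + y4 + 3y5 ≥ 5
  y1, y2, y3, y4, y5 ≥ 0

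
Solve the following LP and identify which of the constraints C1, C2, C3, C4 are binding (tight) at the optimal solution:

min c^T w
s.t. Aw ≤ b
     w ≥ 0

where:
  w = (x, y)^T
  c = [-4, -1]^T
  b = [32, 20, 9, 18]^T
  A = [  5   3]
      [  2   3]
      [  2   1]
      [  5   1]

At x = 3, y = 3, compute slack b - a·x for each constraint:
  C1: 32 − 24 = 8  (slack)
  C2: 20 − 15 = 5  (slack)
  C3: 9 − 9 = 0  (binding)
  C4: 18 − 18 = 0  (binding)

Optimal: x = 3, y = 3
Binding: C3, C4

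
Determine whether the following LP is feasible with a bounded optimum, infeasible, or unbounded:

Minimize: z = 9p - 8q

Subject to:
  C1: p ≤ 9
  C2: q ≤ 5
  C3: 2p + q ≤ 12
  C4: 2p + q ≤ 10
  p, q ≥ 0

Feasible with a bounded optimal solution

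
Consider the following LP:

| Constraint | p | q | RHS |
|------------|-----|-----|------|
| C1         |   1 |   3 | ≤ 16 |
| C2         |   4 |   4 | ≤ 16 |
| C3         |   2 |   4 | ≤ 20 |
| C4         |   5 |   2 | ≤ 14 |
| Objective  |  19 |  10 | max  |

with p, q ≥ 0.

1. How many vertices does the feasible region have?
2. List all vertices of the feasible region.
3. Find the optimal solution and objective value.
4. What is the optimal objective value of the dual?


1. 4
2. (0, 0), (2.8, 0), (2, 2), (0, 4)
3. p = 2, q = 2, z = 58
4. 58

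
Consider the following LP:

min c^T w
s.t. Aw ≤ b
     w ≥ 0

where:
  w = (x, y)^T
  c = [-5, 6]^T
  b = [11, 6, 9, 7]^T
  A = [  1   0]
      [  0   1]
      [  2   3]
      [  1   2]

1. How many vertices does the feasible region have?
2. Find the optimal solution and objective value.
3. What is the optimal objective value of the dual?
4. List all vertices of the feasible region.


1. 3
2. x = 4.5, y = 0, z = -22.5
3. -22.5
4. (0, 0), (4.5, 0), (0, 3)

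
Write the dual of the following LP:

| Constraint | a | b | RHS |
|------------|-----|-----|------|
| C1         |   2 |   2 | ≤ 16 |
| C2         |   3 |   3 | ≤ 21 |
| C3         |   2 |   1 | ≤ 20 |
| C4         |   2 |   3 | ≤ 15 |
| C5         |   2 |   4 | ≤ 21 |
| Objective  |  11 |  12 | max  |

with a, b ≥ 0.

Primal max cᵀx s.t. Ax ≤ b, x ≥ 0  →  Dual min bᵀy s.t. Aᵀy ≥ c, y ≥ 0.

Minimize: z = 16y1 + 21y2 + 20y3 + 15y4 + 21y5

Subject to:
  2y1 + 3y2 + 2y3 + 2y4 + 2y5 ≥ 11
  2y1 + 3y2 + y3 + 3y4 + 4y5 ≥ 12
  y1, y2, y3, y4, y5 ≥ 0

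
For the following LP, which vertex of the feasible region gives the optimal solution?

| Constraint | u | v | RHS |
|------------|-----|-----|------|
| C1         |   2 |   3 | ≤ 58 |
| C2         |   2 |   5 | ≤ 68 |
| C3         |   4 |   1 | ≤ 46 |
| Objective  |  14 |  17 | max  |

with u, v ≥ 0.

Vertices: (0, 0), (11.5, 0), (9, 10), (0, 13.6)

Evaluate the objective at each vertex of the feasible region:
  z(0, 0) = 0
  z(11.5, 0) = 161
  z(9, 10) = 296  ←
  z(0, 13.6) = 231.2
The maximum is at u = 9, v = 10.

(9, 10)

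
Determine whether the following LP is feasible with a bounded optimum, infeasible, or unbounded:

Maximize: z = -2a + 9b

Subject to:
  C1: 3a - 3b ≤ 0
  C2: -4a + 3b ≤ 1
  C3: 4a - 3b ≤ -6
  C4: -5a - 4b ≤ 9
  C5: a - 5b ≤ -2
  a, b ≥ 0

Infeasible (no feasible solution exists)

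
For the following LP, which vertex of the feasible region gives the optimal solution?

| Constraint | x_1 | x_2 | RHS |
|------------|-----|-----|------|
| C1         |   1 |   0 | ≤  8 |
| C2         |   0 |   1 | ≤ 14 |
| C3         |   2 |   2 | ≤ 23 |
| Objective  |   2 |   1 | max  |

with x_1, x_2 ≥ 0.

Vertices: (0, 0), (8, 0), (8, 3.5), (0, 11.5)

Evaluate the objective at each vertex of the feasible region:
  z(0, 0) = 0
  z(8, 0) = 16
  z(8, 3.5) = 19.5  ←
  z(0, 11.5) = 11.5
The maximum is at x_1 = 8, x_2 = 3.5.

(8, 3.5)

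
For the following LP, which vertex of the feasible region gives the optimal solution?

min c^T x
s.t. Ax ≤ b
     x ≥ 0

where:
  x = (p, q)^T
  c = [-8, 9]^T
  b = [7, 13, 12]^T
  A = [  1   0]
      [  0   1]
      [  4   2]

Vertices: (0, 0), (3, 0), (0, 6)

Evaluate the objective at each vertex of the feasible region:
  z(0, 0) = 0
  z(3, 0) = -24  ←
  z(0, 6) = 54
The minimum is at p = 3, q = 0.

(3, 0)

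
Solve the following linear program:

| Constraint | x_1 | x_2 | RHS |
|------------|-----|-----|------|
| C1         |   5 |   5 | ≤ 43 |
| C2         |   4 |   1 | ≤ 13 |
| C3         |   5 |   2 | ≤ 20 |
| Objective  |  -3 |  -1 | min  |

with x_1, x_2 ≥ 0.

Evaluate the objective at each vertex of the feasible region:
  z(0, 0) = 0
  z(3.25, 0) = -9.75
  z(2, 5) = -11  ←
  z(0.9333, 7.667) = -10.47
  z(0, 8.6) = -8.6
The minimum is at x_1 = 2, x_2 = 5.

x_1 = 2, x_2 = 5, z = -11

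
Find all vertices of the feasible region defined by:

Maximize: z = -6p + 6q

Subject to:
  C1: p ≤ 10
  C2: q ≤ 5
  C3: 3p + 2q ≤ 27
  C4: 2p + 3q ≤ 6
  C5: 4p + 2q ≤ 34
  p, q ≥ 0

(0, 0), (3, 0), (0, 2)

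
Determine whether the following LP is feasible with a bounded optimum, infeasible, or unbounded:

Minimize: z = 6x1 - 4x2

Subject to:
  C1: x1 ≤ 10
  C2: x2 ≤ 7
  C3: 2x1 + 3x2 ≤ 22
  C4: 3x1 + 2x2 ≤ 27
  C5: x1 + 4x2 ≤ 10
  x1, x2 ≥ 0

Feasible with a bounded optimal solution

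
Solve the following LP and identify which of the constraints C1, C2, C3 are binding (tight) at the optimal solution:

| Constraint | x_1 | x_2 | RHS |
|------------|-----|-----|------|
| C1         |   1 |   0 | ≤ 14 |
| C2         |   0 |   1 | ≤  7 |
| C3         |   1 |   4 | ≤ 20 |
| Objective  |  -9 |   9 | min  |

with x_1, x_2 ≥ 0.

At x_1 = 14, x_2 = 0, compute slack b - a·x for each constraint:
  C1: 14 − 14 = 0  (binding)
  C2: 7 − 0 = 7  (slack)
  C3: 20 − 14 = 6  (slack)

Optimal: x_1 = 14, x_2 = 0
Binding: C1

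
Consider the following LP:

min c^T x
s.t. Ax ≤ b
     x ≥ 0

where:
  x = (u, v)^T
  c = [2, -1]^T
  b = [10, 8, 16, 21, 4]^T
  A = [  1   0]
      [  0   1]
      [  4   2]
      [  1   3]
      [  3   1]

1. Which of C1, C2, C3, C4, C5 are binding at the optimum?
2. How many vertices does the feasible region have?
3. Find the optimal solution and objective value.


1. C5
2. 3
3. u = 0, v = 4, z = -4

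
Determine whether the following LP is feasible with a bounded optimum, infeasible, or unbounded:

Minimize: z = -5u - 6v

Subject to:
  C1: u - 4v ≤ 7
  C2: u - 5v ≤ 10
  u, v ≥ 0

Unbounded (objective can decrease without bound)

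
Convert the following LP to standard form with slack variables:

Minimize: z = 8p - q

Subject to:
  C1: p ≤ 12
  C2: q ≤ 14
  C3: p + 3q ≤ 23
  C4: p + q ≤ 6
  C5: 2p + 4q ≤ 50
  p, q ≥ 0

min z = 8p - q

s.t.
  p + s1 = 12
  q + s2 = 14
  p + 3q + s3 = 23
  p + q + s4 = 6
  2p + 4q + s5 = 50
  p, q, s1, s2, s3, s4, s5 ≥ 0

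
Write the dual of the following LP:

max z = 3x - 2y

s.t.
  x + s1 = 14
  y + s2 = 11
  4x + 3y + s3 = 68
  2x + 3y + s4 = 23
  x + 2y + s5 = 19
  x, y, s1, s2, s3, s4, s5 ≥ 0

Primal max cᵀx s.t. Ax ≤ b, x ≥ 0  →  Dual min bᵀy s.t. Aᵀy ≥ c, y ≥ 0.

Minimize: z = 14y1 + 11y2 + 68y3 + 23y4 + 19y5

Subject to:
  y1 + 4y3 + 2y4 + y5 ≥ 3
  y2 + 3y3 + 3y4 + 2y5 ≥ -2
  y1, y2, y3, y4, y5 ≥ 0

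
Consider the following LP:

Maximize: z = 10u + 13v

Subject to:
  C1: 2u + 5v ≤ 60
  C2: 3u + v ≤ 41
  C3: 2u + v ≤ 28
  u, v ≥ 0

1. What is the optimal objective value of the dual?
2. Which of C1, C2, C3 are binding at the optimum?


1. 204
2. C1, C3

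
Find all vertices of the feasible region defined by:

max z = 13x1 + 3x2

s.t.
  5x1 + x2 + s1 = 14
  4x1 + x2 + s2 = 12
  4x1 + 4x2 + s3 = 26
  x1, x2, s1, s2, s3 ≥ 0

(0, 0), (2.8, 0), (2, 4), (1.833, 4.667), (0, 6.5)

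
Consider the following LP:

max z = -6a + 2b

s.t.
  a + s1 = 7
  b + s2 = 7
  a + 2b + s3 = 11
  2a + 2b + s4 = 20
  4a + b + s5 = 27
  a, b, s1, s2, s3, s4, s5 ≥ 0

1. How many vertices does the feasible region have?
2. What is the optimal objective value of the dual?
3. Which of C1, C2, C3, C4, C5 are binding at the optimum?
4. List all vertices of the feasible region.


1. 4
2. 11
3. C3
4. (0, 0), (6.75, 0), (6.143, 2.429), (0, 5.5)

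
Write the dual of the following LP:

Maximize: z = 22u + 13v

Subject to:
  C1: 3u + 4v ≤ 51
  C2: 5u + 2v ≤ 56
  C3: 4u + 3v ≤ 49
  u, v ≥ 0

Primal max cᵀx s.t. Ax ≤ b, x ≥ 0  →  Dual min bᵀy s.t. Aᵀy ≥ c, y ≥ 0.

Minimize: z = 51y1 + 56y2 + 49y3

Subject to:
  3y1 + 5y2 + 4y3 ≥ 22
  4y1 + 2y2 + 3y3 ≥ 13
  y1, y2, y3 ≥ 0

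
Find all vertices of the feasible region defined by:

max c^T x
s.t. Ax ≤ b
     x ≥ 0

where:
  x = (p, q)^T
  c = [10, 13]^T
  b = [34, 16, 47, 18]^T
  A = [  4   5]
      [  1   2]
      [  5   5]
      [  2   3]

(0, 0), (8.5, 0), (6, 2), (0, 6)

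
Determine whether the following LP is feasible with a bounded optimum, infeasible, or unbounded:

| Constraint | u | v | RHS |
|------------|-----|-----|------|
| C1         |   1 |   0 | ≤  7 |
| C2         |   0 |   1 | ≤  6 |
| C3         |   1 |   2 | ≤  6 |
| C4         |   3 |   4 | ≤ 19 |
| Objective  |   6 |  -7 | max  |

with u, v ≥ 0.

Feasible with a bounded optimal solution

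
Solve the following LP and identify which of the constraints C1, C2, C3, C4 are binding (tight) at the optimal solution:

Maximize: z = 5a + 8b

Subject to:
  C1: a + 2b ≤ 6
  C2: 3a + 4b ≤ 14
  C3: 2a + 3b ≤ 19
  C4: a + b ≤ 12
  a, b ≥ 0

At a = 2, b = 2, compute slack b - a·x for each constraint:
  C1: 6 − 6 = 0  (binding)
  C2: 14 − 14 = 0  (binding)
  C3: 19 − 10 = 9  (slack)
  C4: 12 − 4 = 8  (slack)

Optimal: a = 2, b = 2
Binding: C1, C2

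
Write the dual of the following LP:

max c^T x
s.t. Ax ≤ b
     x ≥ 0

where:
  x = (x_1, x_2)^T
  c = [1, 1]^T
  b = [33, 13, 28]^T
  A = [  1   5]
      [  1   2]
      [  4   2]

Primal max cᵀx s.t. Ax ≤ b, x ≥ 0  →  Dual min bᵀy s.t. Aᵀy ≥ c, y ≥ 0.

Minimize: z = 33y1 + 13y2 + 28y3

Subject to:
  y1 + y2 + 4y3 ≥ 1
  5y1 + 2y2 + 2y3 ≥ 1
  y1, y2, y3 ≥ 0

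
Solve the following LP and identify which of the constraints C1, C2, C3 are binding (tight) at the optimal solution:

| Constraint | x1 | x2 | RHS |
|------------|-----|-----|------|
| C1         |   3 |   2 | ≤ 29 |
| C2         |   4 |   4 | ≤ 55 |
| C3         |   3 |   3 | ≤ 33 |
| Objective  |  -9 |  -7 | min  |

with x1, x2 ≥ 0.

At x1 = 7, x2 = 4, compute slack b - a·x for each constraint:
  C1: 29 − 29 = 0  (binding)
  C2: 55 − 44 = 11  (slack)
  C3: 33 − 33 = 0  (binding)

Optimal: x1 = 7, x2 = 4
Binding: C1, C3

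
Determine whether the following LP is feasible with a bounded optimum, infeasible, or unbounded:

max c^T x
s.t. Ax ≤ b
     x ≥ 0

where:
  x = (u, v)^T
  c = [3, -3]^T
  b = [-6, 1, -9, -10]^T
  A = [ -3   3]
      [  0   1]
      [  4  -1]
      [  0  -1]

Infeasible (no feasible solution exists)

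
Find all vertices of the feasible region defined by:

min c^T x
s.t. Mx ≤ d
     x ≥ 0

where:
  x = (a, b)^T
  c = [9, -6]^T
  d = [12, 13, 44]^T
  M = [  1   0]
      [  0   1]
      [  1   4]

(0, 0), (12, 0), (12, 8), (0, 11)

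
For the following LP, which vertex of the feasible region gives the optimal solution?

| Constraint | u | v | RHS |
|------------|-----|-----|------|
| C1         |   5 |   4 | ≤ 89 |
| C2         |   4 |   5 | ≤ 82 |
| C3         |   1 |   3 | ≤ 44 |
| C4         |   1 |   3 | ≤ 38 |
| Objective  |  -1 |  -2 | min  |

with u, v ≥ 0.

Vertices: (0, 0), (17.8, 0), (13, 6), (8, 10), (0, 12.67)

Evaluate the objective at each vertex of the feasible region:
  z(0, 0) = 0
  z(17.8, 0) = -17.8
  z(13, 6) = -25
  z(8, 10) = -28  ←
  z(0, 12.67) = -25.33
The minimum is at u = 8, v = 10.

(8, 10)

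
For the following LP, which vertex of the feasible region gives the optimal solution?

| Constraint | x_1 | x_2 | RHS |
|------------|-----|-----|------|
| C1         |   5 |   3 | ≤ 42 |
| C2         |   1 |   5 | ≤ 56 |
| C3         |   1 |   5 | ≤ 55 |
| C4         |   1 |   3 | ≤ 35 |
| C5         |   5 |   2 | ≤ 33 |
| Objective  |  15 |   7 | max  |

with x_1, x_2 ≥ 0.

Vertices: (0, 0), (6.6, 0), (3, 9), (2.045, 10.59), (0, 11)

Evaluate the objective at each vertex of the feasible region:
  z(0, 0) = 0
  z(6.6, 0) = 99
  z(3, 9) = 108  ←
  z(2.045, 10.59) = 104.8
  z(0, 11) = 77
The maximum is at x_1 = 3, x_2 = 9.

(3, 9)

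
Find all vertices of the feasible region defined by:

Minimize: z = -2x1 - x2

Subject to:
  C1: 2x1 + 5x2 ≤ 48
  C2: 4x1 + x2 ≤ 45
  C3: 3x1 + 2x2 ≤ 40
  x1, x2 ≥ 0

(0, 0), (11.25, 0), (10, 5), (9.455, 5.818), (0, 9.6)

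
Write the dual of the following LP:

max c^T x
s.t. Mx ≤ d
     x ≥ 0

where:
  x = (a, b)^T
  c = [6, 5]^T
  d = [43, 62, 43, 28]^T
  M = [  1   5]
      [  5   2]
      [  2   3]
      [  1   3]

Primal max cᵀx s.t. Ax ≤ b, x ≥ 0  →  Dual min bᵀy s.t. Aᵀy ≥ c, y ≥ 0.

Minimize: z = 43y1 + 62y2 + 43y3 + 28y4

Subject to:
  y1 + 5y2 + 2y3 + y4 ≥ 6
  5y1 + 2y2 + 3y3 + 3y4 ≥ 5
  y1, y2, y3, y4 ≥ 0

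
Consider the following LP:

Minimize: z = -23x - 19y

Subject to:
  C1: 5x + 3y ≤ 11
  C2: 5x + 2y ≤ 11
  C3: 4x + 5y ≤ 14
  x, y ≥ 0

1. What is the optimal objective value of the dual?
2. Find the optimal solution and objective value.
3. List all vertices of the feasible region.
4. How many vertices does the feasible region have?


1. -61
2. x = 1, y = 2, z = -61
3. (0, 0), (2.2, 0), (1, 2), (0, 2.8)
4. 4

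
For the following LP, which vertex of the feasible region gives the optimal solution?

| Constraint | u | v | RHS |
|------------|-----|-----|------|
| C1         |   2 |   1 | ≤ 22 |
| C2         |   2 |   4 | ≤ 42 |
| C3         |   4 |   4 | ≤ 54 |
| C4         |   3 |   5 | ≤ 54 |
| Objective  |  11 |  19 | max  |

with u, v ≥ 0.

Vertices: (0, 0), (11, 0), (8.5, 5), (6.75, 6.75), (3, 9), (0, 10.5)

Evaluate the objective at each vertex of the feasible region:
  z(0, 0) = 0
  z(11, 0) = 121
  z(8.5, 5) = 188.5
  z(6.75, 6.75) = 202.5
  z(3, 9) = 204  ←
  z(0, 10.5) = 199.5
The maximum is at u = 3, v = 9.

(3, 9)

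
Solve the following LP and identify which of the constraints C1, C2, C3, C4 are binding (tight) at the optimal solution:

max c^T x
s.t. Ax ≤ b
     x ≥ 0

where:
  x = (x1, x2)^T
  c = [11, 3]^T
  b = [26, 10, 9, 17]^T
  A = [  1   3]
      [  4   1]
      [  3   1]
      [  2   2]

At x1 = 1, x2 = 6, compute slack b - a·x for each constraint:
  C1: 26 − 19 = 7  (slack)
  C2: 10 − 10 = 0  (binding)
  C3: 9 − 9 = 0  (binding)
  C4: 17 − 14 = 3  (slack)

Optimal: x1 = 1, x2 = 6
Binding: C2, C3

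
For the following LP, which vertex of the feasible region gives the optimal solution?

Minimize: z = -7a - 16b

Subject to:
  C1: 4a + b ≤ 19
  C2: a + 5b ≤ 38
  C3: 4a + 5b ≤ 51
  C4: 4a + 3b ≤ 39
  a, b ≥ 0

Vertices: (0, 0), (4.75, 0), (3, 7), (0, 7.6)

Evaluate the objective at each vertex of the feasible region:
  z(0, 0) = 0
  z(4.75, 0) = -33.25
  z(3, 7) = -133  ←
  z(0, 7.6) = -121.6
The minimum is at a = 3, b = 7.

(3, 7)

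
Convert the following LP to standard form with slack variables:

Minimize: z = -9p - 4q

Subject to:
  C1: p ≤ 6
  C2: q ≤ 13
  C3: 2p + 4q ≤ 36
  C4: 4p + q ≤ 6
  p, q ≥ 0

min z = -9p - 4q

s.t.
  p + s1 = 6
  q + s2 = 13
  2p + 4q + s3 = 36
  4p + q + s4 = 6
  p, q, s1, s2, s3, s4 ≥ 0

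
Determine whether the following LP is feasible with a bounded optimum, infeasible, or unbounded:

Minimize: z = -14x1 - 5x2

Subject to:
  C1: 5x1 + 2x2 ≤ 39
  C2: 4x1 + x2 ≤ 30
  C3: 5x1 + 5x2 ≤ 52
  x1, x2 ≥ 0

Feasible with a bounded optimal solution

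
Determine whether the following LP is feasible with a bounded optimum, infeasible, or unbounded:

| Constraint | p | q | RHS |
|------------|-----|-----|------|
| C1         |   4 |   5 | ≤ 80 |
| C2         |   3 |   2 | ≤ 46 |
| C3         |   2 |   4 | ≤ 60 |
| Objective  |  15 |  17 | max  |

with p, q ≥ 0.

Feasible with a bounded optimal solution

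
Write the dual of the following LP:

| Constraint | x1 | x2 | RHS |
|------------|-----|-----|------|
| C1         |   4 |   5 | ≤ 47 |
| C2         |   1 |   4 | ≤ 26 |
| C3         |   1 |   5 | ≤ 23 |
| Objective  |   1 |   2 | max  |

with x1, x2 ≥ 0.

Primal max cᵀx s.t. Ax ≤ b, x ≥ 0  →  Dual min bᵀy s.t. Aᵀy ≥ c, y ≥ 0.

Minimize: z = 47y1 + 26y2 + 23y3

Subject to:
  4y1 + y2 + y3 ≥ 1
  5y1 + 4y2 + 5y3 ≥ 2
  y1, y2, y3 ≥ 0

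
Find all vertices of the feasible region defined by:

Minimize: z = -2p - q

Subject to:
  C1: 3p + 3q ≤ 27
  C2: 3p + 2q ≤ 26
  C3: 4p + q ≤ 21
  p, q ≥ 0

(0, 0), (5.25, 0), (4, 5), (0, 9)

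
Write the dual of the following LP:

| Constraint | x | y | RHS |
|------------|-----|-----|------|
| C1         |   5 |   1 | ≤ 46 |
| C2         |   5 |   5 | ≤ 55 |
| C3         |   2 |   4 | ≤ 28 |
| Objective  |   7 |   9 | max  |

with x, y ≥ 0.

Primal max cᵀx s.t. Ax ≤ b, x ≥ 0  →  Dual min bᵀy s.t. Aᵀy ≥ c, y ≥ 0.

Minimize: z = 46y1 + 55y2 + 28y3

Subject to:
  5y1 + 5y2 + 2y3 ≥ 7
  y1 + 5y2 + 4y3 ≥ 9
  y1, y2, y3 ≥ 0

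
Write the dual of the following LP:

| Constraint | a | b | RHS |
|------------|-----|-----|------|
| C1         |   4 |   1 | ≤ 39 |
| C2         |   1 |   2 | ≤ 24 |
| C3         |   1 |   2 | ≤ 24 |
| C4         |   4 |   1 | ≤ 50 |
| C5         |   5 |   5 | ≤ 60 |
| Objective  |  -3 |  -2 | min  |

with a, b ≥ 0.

Primal min cᵀx s.t. Ax ≤ b, x ≥ 0  →  Dual max −bᵀy s.t. Aᵀy ≥ −c, y ≥ 0.

Maximize: z = -39y1 - 24y2 - 24y3 - 50y4 - 60y5

Subject to:
  4y1 + y2 + y3 + 4y4 + 5y5 ≥ 3
  y1 + 2y2 + 2y3 + y4 + 5y5 ≥ 2
  y1, y2, y3, y4, y5 ≥ 0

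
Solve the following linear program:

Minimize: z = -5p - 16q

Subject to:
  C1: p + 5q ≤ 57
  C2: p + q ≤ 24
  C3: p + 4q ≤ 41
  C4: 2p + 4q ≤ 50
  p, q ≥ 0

Evaluate the objective at each vertex of the feasible region:
  z(0, 0) = 0
  z(24, 0) = -120
  z(23, 1) = -131
  z(9, 8) = -173  ←
  z(0, 10.25) = -164
The minimum is at p = 9, q = 8.

p = 9, q = 8, z = -173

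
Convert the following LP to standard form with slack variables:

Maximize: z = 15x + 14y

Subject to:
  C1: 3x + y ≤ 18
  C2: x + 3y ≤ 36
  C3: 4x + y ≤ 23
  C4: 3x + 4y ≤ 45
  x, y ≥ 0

max z = 15x + 14y

s.t.
  3x + y + s1 = 18
  x + 3y + s2 = 36
  4x + y + s3 = 23
  3x + 4y + s4 = 45
  x, y, s1, s2, s3, s4 ≥ 0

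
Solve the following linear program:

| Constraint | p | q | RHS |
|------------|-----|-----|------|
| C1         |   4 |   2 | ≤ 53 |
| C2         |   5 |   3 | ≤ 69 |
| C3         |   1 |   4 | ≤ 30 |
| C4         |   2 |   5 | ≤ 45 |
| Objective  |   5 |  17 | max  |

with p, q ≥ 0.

Evaluate the objective at each vertex of the feasible region:
  z(0, 0) = 0
  z(13.25, 0) = 66.25
  z(10.94, 4.625) = 133.3
  z(10, 5) = 135  ←
  z(0, 7.5) = 127.5
The maximum is at p = 10, q = 5.

p = 10, q = 5, z = 135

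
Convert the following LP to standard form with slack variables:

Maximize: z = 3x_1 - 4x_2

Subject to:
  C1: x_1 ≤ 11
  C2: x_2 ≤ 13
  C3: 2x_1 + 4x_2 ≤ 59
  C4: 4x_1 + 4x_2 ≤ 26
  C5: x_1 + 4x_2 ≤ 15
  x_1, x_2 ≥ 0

max z = 3x_1 - 4x_2

s.t.
  x_1 + s1 = 11
  x_2 + s2 = 13
  2x_1 + 4x_2 + s3 = 59
  4x_1 + 4x_2 + s4 = 26
  x_1 + 4x_2 + s5 = 15
  x_1, x_2, s1, s2, s3, s4, s5 ≥ 0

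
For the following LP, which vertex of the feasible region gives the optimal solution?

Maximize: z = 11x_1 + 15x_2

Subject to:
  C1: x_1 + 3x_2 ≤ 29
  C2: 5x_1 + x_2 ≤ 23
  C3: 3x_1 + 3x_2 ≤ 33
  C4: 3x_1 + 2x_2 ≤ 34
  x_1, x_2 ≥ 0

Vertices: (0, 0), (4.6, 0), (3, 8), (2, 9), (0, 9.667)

Evaluate the objective at each vertex of the feasible region:
  z(0, 0) = 0
  z(4.6, 0) = 50.6
  z(3, 8) = 153
  z(2, 9) = 157  ←
  z(0, 9.667) = 145
The maximum is at x_1 = 2, x_2 = 9.

(2, 9)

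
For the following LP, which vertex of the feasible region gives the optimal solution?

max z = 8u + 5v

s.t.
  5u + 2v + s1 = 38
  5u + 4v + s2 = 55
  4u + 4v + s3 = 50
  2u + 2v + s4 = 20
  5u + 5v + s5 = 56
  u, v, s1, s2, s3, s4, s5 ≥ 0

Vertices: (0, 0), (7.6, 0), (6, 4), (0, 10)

Evaluate the objective at each vertex of the feasible region:
  z(0, 0) = 0
  z(7.6, 0) = 60.8
  z(6, 4) = 68  ←
  z(0, 10) = 50
The maximum is at u = 6, v = 4.

(6, 4)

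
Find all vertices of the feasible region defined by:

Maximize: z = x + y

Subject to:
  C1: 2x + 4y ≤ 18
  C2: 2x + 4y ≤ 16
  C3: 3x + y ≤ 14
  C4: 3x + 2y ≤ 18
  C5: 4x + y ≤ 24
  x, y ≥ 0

(0, 0), (4.667, 0), (4, 2), (0, 4)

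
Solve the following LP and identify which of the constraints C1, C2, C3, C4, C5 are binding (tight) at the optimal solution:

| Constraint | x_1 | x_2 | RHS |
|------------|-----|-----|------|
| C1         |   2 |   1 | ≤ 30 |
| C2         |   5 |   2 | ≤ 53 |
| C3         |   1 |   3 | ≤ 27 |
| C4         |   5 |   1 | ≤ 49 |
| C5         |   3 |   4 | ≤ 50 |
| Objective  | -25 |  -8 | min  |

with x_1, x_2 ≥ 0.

At x_1 = 9, x_2 = 4, compute slack b - a·x for each constraint:
  C1: 30 − 22 = 8  (slack)
  C2: 53 − 53 = 0  (binding)
  C3: 27 − 21 = 6  (slack)
  C4: 49 − 49 = 0  (binding)
  C5: 50 − 43 = 7  (slack)

Optimal: x_1 = 9, x_2 = 4
Binding: C2, C4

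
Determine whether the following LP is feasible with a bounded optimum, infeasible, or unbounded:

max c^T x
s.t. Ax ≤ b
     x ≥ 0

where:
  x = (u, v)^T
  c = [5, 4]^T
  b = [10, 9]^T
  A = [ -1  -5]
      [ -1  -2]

Unbounded (objective can increase without bound)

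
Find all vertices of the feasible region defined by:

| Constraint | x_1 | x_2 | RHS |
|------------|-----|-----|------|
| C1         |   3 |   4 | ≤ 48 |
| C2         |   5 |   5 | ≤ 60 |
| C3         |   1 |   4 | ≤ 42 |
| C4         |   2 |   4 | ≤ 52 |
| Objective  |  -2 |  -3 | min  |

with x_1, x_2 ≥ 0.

(0, 0), (12, 0), (2, 10), (0, 10.5)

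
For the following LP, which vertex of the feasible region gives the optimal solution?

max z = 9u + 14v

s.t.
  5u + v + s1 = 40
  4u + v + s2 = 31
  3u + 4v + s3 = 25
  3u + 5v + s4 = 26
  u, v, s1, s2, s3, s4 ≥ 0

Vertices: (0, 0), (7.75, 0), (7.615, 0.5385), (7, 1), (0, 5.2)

Evaluate the objective at each vertex of the feasible region:
  z(0, 0) = 0
  z(7.75, 0) = 69.75
  z(7.615, 0.5385) = 76.08
  z(7, 1) = 77  ←
  z(0, 5.2) = 72.8
The maximum is at u = 7, v = 1.

(7, 1)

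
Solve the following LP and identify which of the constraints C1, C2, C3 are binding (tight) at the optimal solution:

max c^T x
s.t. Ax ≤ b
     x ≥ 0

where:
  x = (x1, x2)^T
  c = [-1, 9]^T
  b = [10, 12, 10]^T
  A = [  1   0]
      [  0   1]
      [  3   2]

At x1 = 0, x2 = 5, compute slack b - a·x for each constraint:
  C1: 10 − 0 = 10  (slack)
  C2: 12 − 5 = 7  (slack)
  C3: 10 − 10 = 0  (binding)

Optimal: x1 = 0, x2 = 5
Binding: C3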